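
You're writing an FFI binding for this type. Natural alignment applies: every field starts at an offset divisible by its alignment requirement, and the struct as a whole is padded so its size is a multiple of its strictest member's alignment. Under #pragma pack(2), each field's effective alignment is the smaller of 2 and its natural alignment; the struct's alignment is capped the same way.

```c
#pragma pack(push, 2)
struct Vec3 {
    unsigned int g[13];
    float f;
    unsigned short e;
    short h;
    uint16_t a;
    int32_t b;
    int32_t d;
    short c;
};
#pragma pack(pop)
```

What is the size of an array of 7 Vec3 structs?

504

@0: g [52B, align 2] → 52
@52: f [4B, align 2] → 56
@56: e [2B, align 2] → 58
@58: h [2B, align 2] → 60
@60: a [2B, align 2] → 62
@62: b [4B, align 2] → 66
@66: d [4B, align 2] → 70
@70: c [2B, align 2] → 72
size 72, align 2
array of 7: 7 × 72 = 504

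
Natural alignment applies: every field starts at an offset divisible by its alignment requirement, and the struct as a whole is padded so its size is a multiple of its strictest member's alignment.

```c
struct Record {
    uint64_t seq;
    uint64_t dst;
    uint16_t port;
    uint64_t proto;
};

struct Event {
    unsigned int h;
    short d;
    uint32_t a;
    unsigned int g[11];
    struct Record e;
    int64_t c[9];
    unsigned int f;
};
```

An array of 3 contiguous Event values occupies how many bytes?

Record: @0: seq [8B, align 8] → 8; @8: dst [8B, align 8] → 16; @16: port [2B, align 2] → 18; +6 pad (align 8); @24: proto [8B, align 8] → 32; size 32, align 8
@0: h [4B, align 4] → 4
@4: d [2B, align 2] → 6
+2 pad (align 4)
@8: a [4B, align 4] → 12
@12: g [44B, align 4] → 56
@56: e [32B, align 8] → 88
@88: c [72B, align 8] → 160
@160: f [4B, align 4] → 164
+4 tail pad (align 8)
size 168, align 8
array of 3: 3 × 168 = 504

504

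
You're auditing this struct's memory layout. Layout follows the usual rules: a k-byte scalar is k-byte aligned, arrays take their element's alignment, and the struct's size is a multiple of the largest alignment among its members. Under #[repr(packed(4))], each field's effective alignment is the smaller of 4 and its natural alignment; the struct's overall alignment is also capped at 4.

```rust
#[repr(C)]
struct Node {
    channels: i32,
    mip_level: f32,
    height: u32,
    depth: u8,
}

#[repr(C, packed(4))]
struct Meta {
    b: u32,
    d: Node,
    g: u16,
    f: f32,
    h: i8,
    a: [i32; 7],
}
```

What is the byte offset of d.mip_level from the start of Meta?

Node: @0: channels [4B, align 4] → 4; @4: mip_level [4B, align 4] → 8; @8: height [4B, align 4] → 12; @12: depth [1B, align 1] → 13; +3 tail pad (align 4); size 16, align 4
@0: b [4B, align 4] → 4
@4: d [16B, align 4] → 20
within Node: mip_level at 4
4 + 4 = 8

8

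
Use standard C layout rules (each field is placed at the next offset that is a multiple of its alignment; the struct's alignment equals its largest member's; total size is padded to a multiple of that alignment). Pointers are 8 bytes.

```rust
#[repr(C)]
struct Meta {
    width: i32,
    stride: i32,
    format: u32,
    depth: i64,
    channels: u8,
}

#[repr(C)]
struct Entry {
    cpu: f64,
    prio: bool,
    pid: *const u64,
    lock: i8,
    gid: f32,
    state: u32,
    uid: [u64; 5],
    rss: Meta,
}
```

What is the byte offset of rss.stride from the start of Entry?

84

Meta: width at 0 (size 4, align 4) → ends 4; stride at 4 (size 4, align 4) → ends 8; format at 8 (size 4, align 4) → ends 12; pad 4 to align 8 for depth; depth at 16 (size 8, align 8) → ends 24; channels at 24 (size 1, align 1) → ends 25; tail pad 7 to reach multiple of 8; total 32 bytes, alignment 8
cpu at 0 (size 8, align 8) → ends 8
prio at 8 (size 1, align 1) → ends 9
pad 7 to align 8 for pid
pid at 16 (size 8, align 8) → ends 24
lock at 24 (size 1, align 1) → ends 25
pad 3 to align 4 for gid
gid at 28 (size 4, align 4) → ends 32
state at 32 (size 4, align 4) → ends 36
pad 4 to align 8 for uid
uid at 40 (size 40, align 8) → ends 80
rss at 80 (size 32, align 8) → ends 112
within Meta: stride at 4
80 + 4 = 84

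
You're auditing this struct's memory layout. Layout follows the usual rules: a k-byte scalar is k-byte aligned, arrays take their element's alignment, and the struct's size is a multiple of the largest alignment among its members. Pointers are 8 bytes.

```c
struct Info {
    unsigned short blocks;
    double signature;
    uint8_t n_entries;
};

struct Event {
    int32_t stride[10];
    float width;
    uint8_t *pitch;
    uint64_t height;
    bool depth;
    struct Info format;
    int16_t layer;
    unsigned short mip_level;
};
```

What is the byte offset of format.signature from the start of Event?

80

Info: @0: blocks [2B, align 2] → 2; +6 pad (align 8); @8: signature [8B, align 8] → 16; @16: n_entries [1B, align 1] → 17; +7 tail pad (align 8); size 24, align 8
@0: stride [40B, align 4] → 40
@40: width [4B, align 4] → 44
+4 pad (align 8)
@48: pitch [8B, align 8] → 56
@56: height [8B, align 8] → 64
@64: depth [1B, align 1] → 65
+7 pad (align 8)
@72: format [24B, align 8] → 96
within Info: signature at 8
72 + 8 = 80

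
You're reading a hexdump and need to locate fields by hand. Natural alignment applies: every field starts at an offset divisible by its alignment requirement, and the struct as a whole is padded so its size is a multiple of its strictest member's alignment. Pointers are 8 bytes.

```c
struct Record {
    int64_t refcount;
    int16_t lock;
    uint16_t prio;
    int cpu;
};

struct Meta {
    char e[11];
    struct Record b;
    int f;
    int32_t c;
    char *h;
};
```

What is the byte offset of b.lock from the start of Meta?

Record: @0: refcount [8B, align 8] → 8; @8: lock [2B, align 2] → 10; @10: prio [2B, align 2] → 12; @12: cpu [4B, align 4] → 16; size 16, align 8
@0: e [11B, align 1] → 11
+5 pad (align 8)
@16: b [16B, align 8] → 32
within Record: lock at 8
16 + 8 = 24

24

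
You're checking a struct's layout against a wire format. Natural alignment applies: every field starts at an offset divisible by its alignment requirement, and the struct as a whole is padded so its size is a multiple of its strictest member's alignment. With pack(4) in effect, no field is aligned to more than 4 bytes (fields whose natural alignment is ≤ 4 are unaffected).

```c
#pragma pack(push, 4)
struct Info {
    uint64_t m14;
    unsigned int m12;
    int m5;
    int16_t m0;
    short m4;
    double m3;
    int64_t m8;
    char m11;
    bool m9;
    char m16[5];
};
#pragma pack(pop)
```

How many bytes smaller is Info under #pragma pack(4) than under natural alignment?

natural layout:
  @0: m14 [8B, align 8] → 8
  @8: m12 [4B, align 4] → 12
  @12: m5 [4B, align 4] → 16
  @16: m0 [2B, align 2] → 18
  @18: m4 [2B, align 2] → 20
  +4 pad (align 8)
  @24: m3 [8B, align 8] → 32
  @32: m8 [8B, align 8] → 40
  @40: m11 [1B, align 1] → 41
  @41: m9 [1B, align 1] → 42
  @42: m16 [5B, align 1] → 47
  +1 tail pad (align 8)
  size 48, align 8
packed(4) layout:
  @0: m14 [8B, align 4] → 8
  @8: m12 [4B, align 4] → 12
  @12: m5 [4B, align 4] → 16
  @16: m0 [2B, align 2] → 18
  @18: m4 [2B, align 2] → 20
  @20: m3 [8B, align 4] → 28
  @28: m8 [8B, align 4] → 36
  @36: m11 [1B, align 1] → 37
  @37: m9 [1B, align 1] → 38
  @38: m16 [5B, align 1] → 43
  +1 tail pad (align 4)
  size 44, align 4
48 − 44 = 4

4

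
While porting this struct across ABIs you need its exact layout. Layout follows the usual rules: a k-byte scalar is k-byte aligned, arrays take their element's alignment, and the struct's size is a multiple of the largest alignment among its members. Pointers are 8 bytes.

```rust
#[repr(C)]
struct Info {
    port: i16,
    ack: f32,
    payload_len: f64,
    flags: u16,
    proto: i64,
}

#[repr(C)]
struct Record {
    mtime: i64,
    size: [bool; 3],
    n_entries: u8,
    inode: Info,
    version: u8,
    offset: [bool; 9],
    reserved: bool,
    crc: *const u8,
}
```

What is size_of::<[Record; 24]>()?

Info: @0: port [2B, align 2] → 2; +2 pad (align 4); @4: ack [4B, align 4] → 8; @8: payload_len [8B, align 8] → 16; @16: flags [2B, align 2] → 18; +6 pad (align 8); @24: proto [8B, align 8] → 32; size 32, align 8
@0: mtime [8B, align 8] → 8
@8: size [3B, align 1] → 11
@11: n_entries [1B, align 1] → 12
+4 pad (align 8)
@16: inode [32B, align 8] → 48
@48: version [1B, align 1] → 49
@49: offset [9B, align 1] → 58
@58: reserved [1B, align 1] → 59
+5 pad (align 8)
@64: crc [8B, align 8] → 72
size 72, align 8
array of 24: 24 × 72 = 1728

1728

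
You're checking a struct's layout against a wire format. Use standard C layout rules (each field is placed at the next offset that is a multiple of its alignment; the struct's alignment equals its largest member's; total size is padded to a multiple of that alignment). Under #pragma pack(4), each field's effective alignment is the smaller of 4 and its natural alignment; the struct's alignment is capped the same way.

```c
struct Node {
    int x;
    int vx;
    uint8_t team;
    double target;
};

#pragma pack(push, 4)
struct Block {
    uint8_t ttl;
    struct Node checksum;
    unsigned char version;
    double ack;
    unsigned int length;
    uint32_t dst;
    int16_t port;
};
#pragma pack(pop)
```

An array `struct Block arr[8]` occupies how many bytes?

Node: x at 0 (size 4, align 4) → ends 4; vx at 4 (size 4, align 4) → ends 8; team at 8 (size 1, align 1) → ends 9; pad 7 to align 8 for target; target at 16 (size 8, align 8) → ends 24; total 24 bytes, alignment 8
ttl at 0 (size 1, align 1) → ends 1
pad 3 to align 4 for checksum
checksum at 4 (size 24, align 4) → ends 28
version at 28 (size 1, align 1) → ends 29
pad 3 to align 4 for ack
ack at 32 (size 8, align 4) → ends 40
length at 40 (size 4, align 4) → ends 44
dst at 44 (size 4, align 4) → ends 48
port at 48 (size 2, align 2) → ends 50
tail pad 2 to reach multiple of 4
total 52 bytes, alignment 4
array of 8: 8 × 52 = 416

416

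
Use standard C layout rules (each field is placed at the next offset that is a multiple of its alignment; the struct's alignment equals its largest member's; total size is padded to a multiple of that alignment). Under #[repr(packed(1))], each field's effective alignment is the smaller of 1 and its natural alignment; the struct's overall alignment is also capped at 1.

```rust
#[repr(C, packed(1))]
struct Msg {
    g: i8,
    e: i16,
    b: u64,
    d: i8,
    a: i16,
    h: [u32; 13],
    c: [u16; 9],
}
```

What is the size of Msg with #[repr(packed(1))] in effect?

@0: g [1B, align 1] → 1
@1: e [2B, align 1] → 3
@3: b [8B, align 1] → 11
@11: d [1B, align 1] → 12
@12: a [2B, align 1] → 14
@14: h [52B, align 1] → 66
@66: c [18B, align 1] → 84
size 84, align 1

84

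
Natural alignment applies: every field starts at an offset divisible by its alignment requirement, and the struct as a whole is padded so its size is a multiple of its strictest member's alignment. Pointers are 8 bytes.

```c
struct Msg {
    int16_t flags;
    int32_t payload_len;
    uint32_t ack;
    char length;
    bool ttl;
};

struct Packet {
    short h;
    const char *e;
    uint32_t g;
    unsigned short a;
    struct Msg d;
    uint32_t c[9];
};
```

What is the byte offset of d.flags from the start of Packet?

24

Msg: @0: flags [2B, align 2] → 2; +2 pad (align 4); @4: payload_len [4B, align 4] → 8; @8: ack [4B, align 4] → 12; @12: length [1B, align 1] → 13; @13: ttl [1B, align 1] → 14; +2 tail pad (align 4); size 16, align 4
@0: h [2B, align 2] → 2
+6 pad (align 8)
@8: e [8B, align 8] → 16
@16: g [4B, align 4] → 20
@20: a [2B, align 2] → 22
+2 pad (align 4)
@24: d [16B, align 4] → 40
within Msg: flags at 0
24 + 0 = 24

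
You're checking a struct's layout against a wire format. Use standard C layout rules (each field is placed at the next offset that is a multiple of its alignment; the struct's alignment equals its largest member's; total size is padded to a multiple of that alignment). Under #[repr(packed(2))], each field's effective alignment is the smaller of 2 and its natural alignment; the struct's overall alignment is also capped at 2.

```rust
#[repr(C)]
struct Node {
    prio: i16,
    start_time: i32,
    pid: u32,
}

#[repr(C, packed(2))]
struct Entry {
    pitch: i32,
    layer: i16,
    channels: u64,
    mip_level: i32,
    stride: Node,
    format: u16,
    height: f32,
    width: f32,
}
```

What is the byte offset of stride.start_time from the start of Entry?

Node: prio at 0 (size 2, align 2) → ends 2; pad 2 to align 4 for start_time; start_time at 4 (size 4, align 4) → ends 8; pid at 8 (size 4, align 4) → ends 12; total 12 bytes, alignment 4
pitch at 0 (size 4, align 2) → ends 4
layer at 4 (size 2, align 2) → ends 6
channels at 6 (size 8, align 2) → ends 14
mip_level at 14 (size 4, align 2) → ends 18
stride at 18 (size 12, align 2) → ends 30
within Node: start_time at 4
18 + 4 = 22

22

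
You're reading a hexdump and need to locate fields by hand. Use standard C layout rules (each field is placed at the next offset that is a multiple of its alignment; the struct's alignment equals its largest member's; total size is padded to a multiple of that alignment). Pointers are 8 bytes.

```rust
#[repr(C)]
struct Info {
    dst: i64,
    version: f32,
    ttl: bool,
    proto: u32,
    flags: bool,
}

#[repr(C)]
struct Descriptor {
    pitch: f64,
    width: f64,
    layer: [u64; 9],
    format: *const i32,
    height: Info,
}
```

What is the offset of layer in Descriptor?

16

Info: @0: dst [8B, align 8] → 8; @8: version [4B, align 4] → 12; @12: ttl [1B, align 1] → 13; +3 pad (align 4); @16: proto [4B, align 4] → 20; @20: flags [1B, align 1] → 21; +3 tail pad (align 8); size 24, align 8
@0: pitch [8B, align 8] → 8
@8: width [8B, align 8] → 16
@16: layer [72B, align 8] → 88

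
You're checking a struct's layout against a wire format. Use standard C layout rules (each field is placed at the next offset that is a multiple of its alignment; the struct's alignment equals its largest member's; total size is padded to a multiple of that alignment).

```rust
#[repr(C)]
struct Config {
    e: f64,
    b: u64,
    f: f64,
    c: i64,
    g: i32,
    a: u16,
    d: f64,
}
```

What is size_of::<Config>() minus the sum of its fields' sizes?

e at 0 (size 8, align 8) → ends 8
b at 8 (size 8, align 8) → ends 16
f at 16 (size 8, align 8) → ends 24
c at 24 (size 8, align 8) → ends 32
g at 32 (size 4, align 4) → ends 36
a at 36 (size 2, align 2) → ends 38
pad 2 to align 8 for d
d at 40 (size 8, align 8) → ends 48
total 48 bytes, alignment 8
data bytes 46, size 48 → padding 2

2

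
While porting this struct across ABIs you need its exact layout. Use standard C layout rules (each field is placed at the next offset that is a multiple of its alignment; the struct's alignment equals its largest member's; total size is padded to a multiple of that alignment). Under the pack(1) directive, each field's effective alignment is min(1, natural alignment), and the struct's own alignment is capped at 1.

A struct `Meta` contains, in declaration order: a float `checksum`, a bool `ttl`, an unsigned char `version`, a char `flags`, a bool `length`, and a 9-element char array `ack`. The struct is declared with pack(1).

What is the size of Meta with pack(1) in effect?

17

0..4  checksum  (4B, 1-aligned)
4..5  ttl  (1B, 1-aligned)
5..6  version  (1B, 1-aligned)
6..7  flags  (1B, 1-aligned)
7..8  length  (1B, 1-aligned)
8..17  ack  (9B, 1-aligned)
sizeof = 17, alignof = 1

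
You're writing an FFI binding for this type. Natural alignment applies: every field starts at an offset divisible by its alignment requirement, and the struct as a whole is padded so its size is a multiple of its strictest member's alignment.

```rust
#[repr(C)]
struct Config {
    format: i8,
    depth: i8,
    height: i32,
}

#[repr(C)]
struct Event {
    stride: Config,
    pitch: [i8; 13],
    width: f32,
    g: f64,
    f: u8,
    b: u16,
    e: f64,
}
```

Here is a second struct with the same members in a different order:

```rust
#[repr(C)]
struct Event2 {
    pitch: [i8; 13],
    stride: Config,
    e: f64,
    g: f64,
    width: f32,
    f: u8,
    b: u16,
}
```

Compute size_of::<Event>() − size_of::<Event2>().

Config: @0: format [1B, align 1] → 1; @1: depth [1B, align 1] → 2; +2 pad (align 4); @4: height [4B, align 4] → 8; size 8, align 4
@0: stride [8B, align 4] → 8
@8: pitch [13B, align 1] → 21
+3 pad (align 4)
@24: width [4B, align 4] → 28
+4 pad (align 8)
@32: g [8B, align 8] → 40
@40: f [1B, align 1] → 41
+1 pad (align 2)
@42: b [2B, align 2] → 44
+4 pad (align 8)
@48: e [8B, align 8] → 56
size 56, align 8
— Event2 —
@0: pitch [13B, align 1] → 13
+3 pad (align 4)
@16: stride [8B, align 4] → 24
@24: e [8B, align 8] → 32
@32: g [8B, align 8] → 40
@40: width [4B, align 4] → 44
@44: f [1B, align 1] → 45
+1 pad (align 2)
@46: b [2B, align 2] → 48
size 48, align 8
56 − 48 = 8

8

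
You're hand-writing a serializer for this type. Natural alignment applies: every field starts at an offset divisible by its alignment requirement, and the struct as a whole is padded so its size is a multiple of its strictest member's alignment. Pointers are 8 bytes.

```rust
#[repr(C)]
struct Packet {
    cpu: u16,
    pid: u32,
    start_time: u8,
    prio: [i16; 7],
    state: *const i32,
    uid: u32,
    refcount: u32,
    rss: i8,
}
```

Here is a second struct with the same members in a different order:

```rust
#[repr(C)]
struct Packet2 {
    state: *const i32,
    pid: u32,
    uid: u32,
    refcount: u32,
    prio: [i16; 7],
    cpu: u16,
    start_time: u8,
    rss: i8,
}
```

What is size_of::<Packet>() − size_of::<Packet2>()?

8

@0: cpu [2B, align 2] → 2
+2 pad (align 4)
@4: pid [4B, align 4] → 8
@8: start_time [1B, align 1] → 9
+1 pad (align 2)
@10: prio [14B, align 2] → 24
@24: state [8B, align 8] → 32
@32: uid [4B, align 4] → 36
@36: refcount [4B, align 4] → 40
@40: rss [1B, align 1] → 41
+7 tail pad (align 8)
size 48, align 8
— Packet2 —
@0: state [8B, align 8] → 8
@8: pid [4B, align 4] → 12
@12: uid [4B, align 4] → 16
@16: refcount [4B, align 4] → 20
@20: prio [14B, align 2] → 34
@34: cpu [2B, align 2] → 36
@36: start_time [1B, align 1] → 37
@37: rss [1B, align 1] → 38
+2 tail pad (align 8)
size 40, align 8
48 − 40 = 8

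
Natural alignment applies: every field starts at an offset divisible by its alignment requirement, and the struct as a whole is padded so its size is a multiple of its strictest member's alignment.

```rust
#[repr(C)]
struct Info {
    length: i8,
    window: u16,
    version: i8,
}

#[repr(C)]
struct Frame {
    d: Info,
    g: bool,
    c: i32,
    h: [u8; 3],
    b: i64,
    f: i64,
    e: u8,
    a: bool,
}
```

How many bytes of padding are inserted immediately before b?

Info: 0..1  length  (1B, 1-aligned); 1..2  -- padding (1B); 2..4  window  (2B, 2-aligned); 4..5  version  (1B, 1-aligned); 5..6  -- tail padding (1B); sizeof = 6, alignof = 2
0..6  d  (6B, 2-aligned)
6..7  g  (1B, 1-aligned)
7..8  -- padding (1B)
8..12  c  (4B, 4-aligned)
12..15  h  (3B, 1-aligned)
15..16  -- padding (1B)
16..24  b  (8B, 8-aligned)

1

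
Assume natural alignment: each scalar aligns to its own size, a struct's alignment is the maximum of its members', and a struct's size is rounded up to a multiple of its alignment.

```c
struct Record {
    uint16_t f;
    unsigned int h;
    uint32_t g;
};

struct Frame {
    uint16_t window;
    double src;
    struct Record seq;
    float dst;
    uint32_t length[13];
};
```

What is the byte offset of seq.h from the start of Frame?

Record: 0..2  f  (2B, 2-aligned); 2..4  -- padding (2B); 4..8  h  (4B, 4-aligned); 8..12  g  (4B, 4-aligned); sizeof = 12, alignof = 4
0..2  window  (2B, 2-aligned)
2..8  -- padding (6B)
8..16  src  (8B, 8-aligned)
16..28  seq  (12B, 4-aligned)
within Record: h at 4
16 + 4 = 20

20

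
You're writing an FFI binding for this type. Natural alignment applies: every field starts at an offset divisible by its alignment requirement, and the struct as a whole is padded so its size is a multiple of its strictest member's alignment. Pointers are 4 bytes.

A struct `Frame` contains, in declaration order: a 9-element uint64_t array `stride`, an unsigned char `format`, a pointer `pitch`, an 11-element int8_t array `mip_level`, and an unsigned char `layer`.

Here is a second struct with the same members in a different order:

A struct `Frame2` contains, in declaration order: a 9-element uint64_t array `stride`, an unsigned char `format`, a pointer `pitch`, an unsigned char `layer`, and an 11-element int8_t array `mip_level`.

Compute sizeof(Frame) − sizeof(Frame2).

0..72  stride  (72B, 8-aligned)
72..73  format  (1B, 1-aligned)
73..76  -- padding (3B)
76..80  pitch  (4B, 4-aligned)
80..91  mip_level  (11B, 1-aligned)
91..92  layer  (1B, 1-aligned)
92..96  -- tail padding (4B)
sizeof = 96, alignof = 8
— Frame2 —
0..72  stride  (72B, 8-aligned)
72..73  format  (1B, 1-aligned)
73..76  -- padding (3B)
76..80  pitch  (4B, 4-aligned)
80..81  layer  (1B, 1-aligned)
81..92  mip_level  (11B, 1-aligned)
92..96  -- tail padding (4B)
sizeof = 96, alignof = 8
96 − 96 = 0

0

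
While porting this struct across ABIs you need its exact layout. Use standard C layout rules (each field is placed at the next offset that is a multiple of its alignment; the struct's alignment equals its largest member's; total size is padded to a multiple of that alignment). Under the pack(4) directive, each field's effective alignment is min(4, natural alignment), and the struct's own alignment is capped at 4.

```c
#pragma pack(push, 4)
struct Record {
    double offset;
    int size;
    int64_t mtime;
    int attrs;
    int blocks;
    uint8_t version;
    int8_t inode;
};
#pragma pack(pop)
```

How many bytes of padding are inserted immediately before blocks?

0

0..8  offset  (8B, 4-aligned)
8..12  size  (4B, 4-aligned)
12..20  mtime  (8B, 4-aligned)
20..24  attrs  (4B, 4-aligned)
24..28  blocks  (4B, 4-aligned)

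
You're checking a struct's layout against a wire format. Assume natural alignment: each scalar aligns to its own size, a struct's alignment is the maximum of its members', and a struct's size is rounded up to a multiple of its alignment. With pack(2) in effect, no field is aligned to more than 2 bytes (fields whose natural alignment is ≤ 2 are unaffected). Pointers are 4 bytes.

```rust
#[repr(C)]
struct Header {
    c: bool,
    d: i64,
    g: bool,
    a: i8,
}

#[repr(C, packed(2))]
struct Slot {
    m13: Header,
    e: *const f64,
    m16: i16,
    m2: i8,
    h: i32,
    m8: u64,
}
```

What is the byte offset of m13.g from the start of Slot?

Header: 0..1  c  (1B, 1-aligned); 1..8  -- padding (7B); 8..16  d  (8B, 8-aligned); 16..17  g  (1B, 1-aligned); 17..18  a  (1B, 1-aligned); 18..24  -- tail padding (6B); sizeof = 24, alignof = 8
0..24  m13  (24B, 2-aligned)
within Header: g at 16
0 + 16 = 16

16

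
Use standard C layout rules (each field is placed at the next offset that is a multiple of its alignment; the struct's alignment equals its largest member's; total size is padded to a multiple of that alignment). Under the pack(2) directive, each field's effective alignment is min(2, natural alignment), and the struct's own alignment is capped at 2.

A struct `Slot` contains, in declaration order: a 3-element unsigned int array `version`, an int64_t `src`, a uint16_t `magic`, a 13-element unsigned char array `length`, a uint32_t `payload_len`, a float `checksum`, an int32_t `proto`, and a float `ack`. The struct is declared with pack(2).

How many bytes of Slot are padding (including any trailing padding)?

1

@0: version [12B, align 2] → 12
@12: src [8B, align 2] → 20
@20: magic [2B, align 2] → 22
@22: length [13B, align 1] → 35
+1 pad (align 2)
@36: payload_len [4B, align 2] → 40
@40: checksum [4B, align 2] → 44
@44: proto [4B, align 2] → 48
@48: ack [4B, align 2] → 52
size 52, align 2
data bytes 51, size 52 → padding 1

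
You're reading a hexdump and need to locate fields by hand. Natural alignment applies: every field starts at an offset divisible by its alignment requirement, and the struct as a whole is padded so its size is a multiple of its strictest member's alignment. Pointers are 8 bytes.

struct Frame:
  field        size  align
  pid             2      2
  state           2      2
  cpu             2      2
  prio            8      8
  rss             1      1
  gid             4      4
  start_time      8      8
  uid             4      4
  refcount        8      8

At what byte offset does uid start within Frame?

32

@0: pid [2B, align 2] → 2
@2: state [2B, align 2] → 4
@4: cpu [2B, align 2] → 6
+2 pad (align 8)
@8: prio [8B, align 8] → 16
@16: rss [1B, align 1] → 17
+3 pad (align 4)
@20: gid [4B, align 4] → 24
@24: start_time [8B, align 8] → 32
@32: uid [4B, align 4] → 36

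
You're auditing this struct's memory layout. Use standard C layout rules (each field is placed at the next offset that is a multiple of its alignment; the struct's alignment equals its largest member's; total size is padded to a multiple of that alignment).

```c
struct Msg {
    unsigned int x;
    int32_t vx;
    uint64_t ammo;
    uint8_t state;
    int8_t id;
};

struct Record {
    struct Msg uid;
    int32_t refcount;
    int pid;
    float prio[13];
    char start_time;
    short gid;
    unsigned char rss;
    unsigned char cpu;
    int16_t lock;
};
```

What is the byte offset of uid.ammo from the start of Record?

8

Msg: x at 0 (size 4, align 4) → ends 4; vx at 4 (size 4, align 4) → ends 8; ammo at 8 (size 8, align 8) → ends 16; state at 16 (size 1, align 1) → ends 17; id at 17 (size 1, align 1) → ends 18; tail pad 6 to reach multiple of 8; total 24 bytes, alignment 8
uid at 0 (size 24, align 8) → ends 24
within Msg: ammo at 8
0 + 8 = 8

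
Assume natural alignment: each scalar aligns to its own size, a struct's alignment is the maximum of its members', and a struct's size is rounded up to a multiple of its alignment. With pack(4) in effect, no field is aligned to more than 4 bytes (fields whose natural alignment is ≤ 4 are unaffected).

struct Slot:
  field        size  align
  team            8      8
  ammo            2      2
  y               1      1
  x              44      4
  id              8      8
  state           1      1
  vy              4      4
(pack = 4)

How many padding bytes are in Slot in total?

0..8  team  (8B, 4-aligned)
8..10  ammo  (2B, 2-aligned)
10..11  y  (1B, 1-aligned)
11..12  -- padding (1B)
12..56  x  (44B, 4-aligned)
56..64  id  (8B, 4-aligned)
64..65  state  (1B, 1-aligned)
65..68  -- padding (3B)
68..72  vy  (4B, 4-aligned)
sizeof = 72, alignof = 4
data bytes 68, size 72 → padding 4

4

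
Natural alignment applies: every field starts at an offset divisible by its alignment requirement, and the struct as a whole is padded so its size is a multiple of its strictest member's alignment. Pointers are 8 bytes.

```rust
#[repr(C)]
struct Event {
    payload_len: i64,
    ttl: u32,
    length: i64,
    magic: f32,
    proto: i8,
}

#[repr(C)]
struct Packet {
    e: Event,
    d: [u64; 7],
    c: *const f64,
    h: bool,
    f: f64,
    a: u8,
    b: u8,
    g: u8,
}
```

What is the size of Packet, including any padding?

Event: @0: payload_len [8B, align 8] → 8; @8: ttl [4B, align 4] → 12; +4 pad (align 8); @16: length [8B, align 8] → 24; @24: magic [4B, align 4] → 28; @28: proto [1B, align 1] → 29; +3 tail pad (align 8); size 32, align 8
@0: e [32B, align 8] → 32
@32: d [56B, align 8] → 88
@88: c [8B, align 8] → 96
@96: h [1B, align 1] → 97
+7 pad (align 8)
@104: f [8B, align 8] → 112
@112: a [1B, align 1] → 113
@113: b [1B, align 1] → 114
@114: g [1B, align 1] → 115
+5 tail pad (align 8)
size 120, align 8

120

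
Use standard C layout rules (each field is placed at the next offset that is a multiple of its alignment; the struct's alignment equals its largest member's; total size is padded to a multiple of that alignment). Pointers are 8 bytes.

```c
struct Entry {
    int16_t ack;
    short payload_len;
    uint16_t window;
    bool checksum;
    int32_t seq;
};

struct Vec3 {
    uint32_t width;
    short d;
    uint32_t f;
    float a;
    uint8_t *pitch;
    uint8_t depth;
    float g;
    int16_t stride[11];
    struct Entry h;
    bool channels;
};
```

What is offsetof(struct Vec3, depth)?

24

Entry: @0: ack [2B, align 2] → 2; @2: payload_len [2B, align 2] → 4; @4: window [2B, align 2] → 6; @6: checksum [1B, align 1] → 7; +1 pad (align 4); @8: seq [4B, align 4] → 12; size 12, align 4
@0: width [4B, align 4] → 4
@4: d [2B, align 2] → 6
+2 pad (align 4)
@8: f [4B, align 4] → 12
@12: a [4B, align 4] → 16
@16: pitch [8B, align 8] → 24
@24: depth [1B, align 1] → 25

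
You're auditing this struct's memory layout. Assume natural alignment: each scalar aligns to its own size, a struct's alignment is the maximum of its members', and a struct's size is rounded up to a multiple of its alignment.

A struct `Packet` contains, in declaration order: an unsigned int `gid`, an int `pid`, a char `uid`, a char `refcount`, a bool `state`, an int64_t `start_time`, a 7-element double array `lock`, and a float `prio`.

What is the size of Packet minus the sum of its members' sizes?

0..4  gid  (4B, 4-aligned)
4..8  pid  (4B, 4-aligned)
8..9  uid  (1B, 1-aligned)
9..10  refcount  (1B, 1-aligned)
10..11  state  (1B, 1-aligned)
11..16  -- padding (5B)
16..24  start_time  (8B, 8-aligned)
24..80  lock  (56B, 8-aligned)
80..84  prio  (4B, 4-aligned)
84..88  -- tail padding (4B)
sizeof = 88, alignof = 8
data bytes 79, size 88 → padding 9

9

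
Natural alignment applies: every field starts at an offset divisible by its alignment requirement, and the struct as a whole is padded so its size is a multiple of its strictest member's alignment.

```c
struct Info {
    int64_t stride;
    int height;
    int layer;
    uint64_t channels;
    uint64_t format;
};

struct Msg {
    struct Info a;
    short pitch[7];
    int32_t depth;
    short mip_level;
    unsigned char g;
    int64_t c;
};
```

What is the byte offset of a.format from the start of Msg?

24

Info: @0: stride [8B, align 8] → 8; @8: height [4B, align 4] → 12; @12: layer [4B, align 4] → 16; @16: channels [8B, align 8] → 24; @24: format [8B, align 8] → 32; size 32, align 8
@0: a [32B, align 8] → 32
within Info: format at 24
0 + 24 = 24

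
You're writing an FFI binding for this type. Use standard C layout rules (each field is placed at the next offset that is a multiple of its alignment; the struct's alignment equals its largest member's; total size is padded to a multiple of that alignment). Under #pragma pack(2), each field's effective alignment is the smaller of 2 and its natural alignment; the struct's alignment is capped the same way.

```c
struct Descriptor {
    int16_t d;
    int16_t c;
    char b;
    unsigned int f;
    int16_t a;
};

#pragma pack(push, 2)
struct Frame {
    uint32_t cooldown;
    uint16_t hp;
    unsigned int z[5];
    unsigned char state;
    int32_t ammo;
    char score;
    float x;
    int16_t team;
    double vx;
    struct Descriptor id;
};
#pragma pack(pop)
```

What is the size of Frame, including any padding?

64

Descriptor: d at 0 (size 2, align 2) → ends 2; c at 2 (size 2, align 2) → ends 4; b at 4 (size 1, align 1) → ends 5; pad 3 to align 4 for f; f at 8 (size 4, align 4) → ends 12; a at 12 (size 2, align 2) → ends 14; tail pad 2 to reach multiple of 4; total 16 bytes, alignment 4
cooldown at 0 (size 4, align 2) → ends 4
hp at 4 (size 2, align 2) → ends 6
z at 6 (size 20, align 2) → ends 26
state at 26 (size 1, align 1) → ends 27
pad 1 to align 2 for ammo
ammo at 28 (size 4, align 2) → ends 32
score at 32 (size 1, align 1) → ends 33
pad 1 to align 2 for x
x at 34 (size 4, align 2) → ends 38
team at 38 (size 2, align 2) → ends 40
vx at 40 (size 8, align 2) → ends 48
id at 48 (size 16, align 2) → ends 64
total 64 bytes, alignment 2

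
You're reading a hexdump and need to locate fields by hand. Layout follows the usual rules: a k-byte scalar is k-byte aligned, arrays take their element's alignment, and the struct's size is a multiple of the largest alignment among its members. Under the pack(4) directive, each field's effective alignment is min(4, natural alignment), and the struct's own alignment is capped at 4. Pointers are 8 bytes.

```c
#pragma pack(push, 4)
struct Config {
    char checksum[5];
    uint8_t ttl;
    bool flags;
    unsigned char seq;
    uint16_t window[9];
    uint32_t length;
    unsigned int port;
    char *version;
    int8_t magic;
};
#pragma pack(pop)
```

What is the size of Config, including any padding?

@0: checksum [5B, align 1] → 5
@5: ttl [1B, align 1] → 6
@6: flags [1B, align 1] → 7
@7: seq [1B, align 1] → 8
@8: window [18B, align 2] → 26
+2 pad (align 4)
@28: length [4B, align 4] → 32
@32: port [4B, align 4] → 36
@36: version [8B, align 4] → 44
@44: magic [1B, align 1] → 45
+3 tail pad (align 4)
size 48, align 4

48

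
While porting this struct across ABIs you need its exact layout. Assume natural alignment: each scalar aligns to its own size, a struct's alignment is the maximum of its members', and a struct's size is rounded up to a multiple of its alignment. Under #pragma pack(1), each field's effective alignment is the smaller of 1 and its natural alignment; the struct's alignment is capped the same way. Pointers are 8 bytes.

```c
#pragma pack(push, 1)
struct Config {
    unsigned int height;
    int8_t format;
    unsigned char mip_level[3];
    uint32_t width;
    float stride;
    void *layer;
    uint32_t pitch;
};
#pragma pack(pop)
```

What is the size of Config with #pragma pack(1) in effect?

0..4  height  (4B, 1-aligned)
4..5  format  (1B, 1-aligned)
5..8  mip_level  (3B, 1-aligned)
8..12  width  (4B, 1-aligned)
12..16  stride  (4B, 1-aligned)
16..24  layer  (8B, 1-aligned)
24..28  pitch  (4B, 1-aligned)
sizeof = 28, alignof = 1

28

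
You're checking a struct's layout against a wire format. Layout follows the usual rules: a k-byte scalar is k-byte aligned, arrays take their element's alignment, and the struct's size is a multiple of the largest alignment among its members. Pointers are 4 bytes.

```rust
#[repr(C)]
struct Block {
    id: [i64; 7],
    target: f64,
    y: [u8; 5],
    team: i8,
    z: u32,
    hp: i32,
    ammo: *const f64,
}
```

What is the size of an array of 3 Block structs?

264

0..56  id  (56B, 8-aligned)
56..64  target  (8B, 8-aligned)
64..69  y  (5B, 1-aligned)
69..70  team  (1B, 1-aligned)
70..72  -- padding (2B)
72..76  z  (4B, 4-aligned)
76..80  hp  (4B, 4-aligned)
80..84  ammo  (4B, 4-aligned)
84..88  -- tail padding (4B)
sizeof = 88, alignof = 8
array of 3: 3 × 88 = 264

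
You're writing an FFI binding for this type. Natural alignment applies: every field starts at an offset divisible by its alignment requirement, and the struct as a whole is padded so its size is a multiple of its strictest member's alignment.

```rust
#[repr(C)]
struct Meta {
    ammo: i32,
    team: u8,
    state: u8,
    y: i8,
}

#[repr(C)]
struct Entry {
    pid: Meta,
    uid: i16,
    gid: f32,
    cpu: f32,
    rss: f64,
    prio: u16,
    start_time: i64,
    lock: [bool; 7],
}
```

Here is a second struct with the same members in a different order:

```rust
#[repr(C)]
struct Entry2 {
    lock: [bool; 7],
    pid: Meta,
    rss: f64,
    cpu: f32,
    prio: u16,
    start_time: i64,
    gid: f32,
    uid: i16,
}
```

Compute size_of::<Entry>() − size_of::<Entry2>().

Meta: ammo at 0 (size 4, align 4) → ends 4; team at 4 (size 1, align 1) → ends 5; state at 5 (size 1, align 1) → ends 6; y at 6 (size 1, align 1) → ends 7; tail pad 1 to reach multiple of 4; total 8 bytes, alignment 4
pid at 0 (size 8, align 4) → ends 8
uid at 8 (size 2, align 2) → ends 10
pad 2 to align 4 for gid
gid at 12 (size 4, align 4) → ends 16
cpu at 16 (size 4, align 4) → ends 20
pad 4 to align 8 for rss
rss at 24 (size 8, align 8) → ends 32
prio at 32 (size 2, align 2) → ends 34
pad 6 to align 8 for start_time
start_time at 40 (size 8, align 8) → ends 48
lock at 48 (size 7, align 1) → ends 55
tail pad 1 to reach multiple of 8
total 56 bytes, alignment 8
— Entry2 —
lock at 0 (size 7, align 1) → ends 7
pad 1 to align 4 for pid
pid at 8 (size 8, align 4) → ends 16
rss at 16 (size 8, align 8) → ends 24
cpu at 24 (size 4, align 4) → ends 28
prio at 28 (size 2, align 2) → ends 30
pad 2 to align 8 for start_time
start_time at 32 (size 8, align 8) → ends 40
gid at 40 (size 4, align 4) → ends 44
uid at 44 (size 2, align 2) → ends 46
tail pad 2 to reach multiple of 8
total 48 bytes, alignment 8
56 − 48 = 8

8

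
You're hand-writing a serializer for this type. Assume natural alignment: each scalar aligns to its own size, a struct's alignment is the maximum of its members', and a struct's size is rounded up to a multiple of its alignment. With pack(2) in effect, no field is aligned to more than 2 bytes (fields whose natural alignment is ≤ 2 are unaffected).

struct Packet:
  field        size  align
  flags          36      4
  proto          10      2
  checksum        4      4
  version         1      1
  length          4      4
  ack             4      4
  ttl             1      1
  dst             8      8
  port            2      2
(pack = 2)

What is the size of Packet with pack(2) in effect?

72

flags at 0 (size 36, align 2) → ends 36
proto at 36 (size 10, align 2) → ends 46
checksum at 46 (size 4, align 2) → ends 50
version at 50 (size 1, align 1) → ends 51
pad 1 to align 2 for length
length at 52 (size 4, align 2) → ends 56
ack at 56 (size 4, align 2) → ends 60
ttl at 60 (size 1, align 1) → ends 61
pad 1 to align 2 for dst
dst at 62 (size 8, align 2) → ends 70
port at 70 (size 2, align 2) → ends 72
total 72 bytes, alignment 2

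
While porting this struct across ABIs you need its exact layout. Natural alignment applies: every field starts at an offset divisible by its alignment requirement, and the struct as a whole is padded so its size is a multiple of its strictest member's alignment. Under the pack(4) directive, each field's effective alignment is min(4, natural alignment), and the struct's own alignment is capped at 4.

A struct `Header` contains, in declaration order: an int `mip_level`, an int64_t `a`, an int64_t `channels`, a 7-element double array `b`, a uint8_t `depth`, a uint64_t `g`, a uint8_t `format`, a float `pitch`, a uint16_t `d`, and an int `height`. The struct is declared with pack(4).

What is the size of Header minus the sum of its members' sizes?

8

mip_level at 0 (size 4, align 4) → ends 4
a at 4 (size 8, align 4) → ends 12
channels at 12 (size 8, align 4) → ends 20
b at 20 (size 56, align 4) → ends 76
depth at 76 (size 1, align 1) → ends 77
pad 3 to align 4 for g
g at 80 (size 8, align 4) → ends 88
format at 88 (size 1, align 1) → ends 89
pad 3 to align 4 for pitch
pitch at 92 (size 4, align 4) → ends 96
d at 96 (size 2, align 2) → ends 98
pad 2 to align 4 for height
height at 100 (size 4, align 4) → ends 104
total 104 bytes, alignment 4
data bytes 96, size 104 → padding 8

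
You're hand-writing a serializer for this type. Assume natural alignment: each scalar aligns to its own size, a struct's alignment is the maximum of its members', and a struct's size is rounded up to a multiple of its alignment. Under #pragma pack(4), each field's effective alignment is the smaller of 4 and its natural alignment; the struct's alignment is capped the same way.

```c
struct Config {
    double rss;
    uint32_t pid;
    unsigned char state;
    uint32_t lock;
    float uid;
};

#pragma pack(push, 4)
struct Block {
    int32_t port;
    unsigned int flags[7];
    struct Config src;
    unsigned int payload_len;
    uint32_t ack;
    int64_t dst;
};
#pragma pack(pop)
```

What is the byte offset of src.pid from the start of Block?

Config: 0..8  rss  (8B, 8-aligned); 8..12  pid  (4B, 4-aligned); 12..13  state  (1B, 1-aligned); 13..16  -- padding (3B); 16..20  lock  (4B, 4-aligned); 20..24  uid  (4B, 4-aligned); sizeof = 24, alignof = 8
0..4  port  (4B, 4-aligned)
4..32  flags  (28B, 4-aligned)
32..56  src  (24B, 4-aligned)
within Config: pid at 8
32 + 8 = 40

40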